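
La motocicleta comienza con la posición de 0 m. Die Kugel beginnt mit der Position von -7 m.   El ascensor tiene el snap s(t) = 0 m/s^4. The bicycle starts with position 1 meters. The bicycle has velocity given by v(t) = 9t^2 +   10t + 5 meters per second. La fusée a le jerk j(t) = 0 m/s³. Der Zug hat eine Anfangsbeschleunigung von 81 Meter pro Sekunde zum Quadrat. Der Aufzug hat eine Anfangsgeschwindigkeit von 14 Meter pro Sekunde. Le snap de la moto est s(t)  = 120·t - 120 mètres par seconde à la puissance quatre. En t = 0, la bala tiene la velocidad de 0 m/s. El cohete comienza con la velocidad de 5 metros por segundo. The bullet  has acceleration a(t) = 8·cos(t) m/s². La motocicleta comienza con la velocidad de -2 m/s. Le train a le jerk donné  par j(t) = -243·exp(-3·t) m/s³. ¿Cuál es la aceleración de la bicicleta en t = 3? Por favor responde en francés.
En partant de la vitesse v(t) = 9·t^2 + 10·t + 5, nous prenons 1 dérivée. La dérivée de la vitesse donne l'accélération: a(t) = 18·t + 10. Nous avons l'accélération a(t) = 18·t + 10. En substituant t = 3: a(3) = 64.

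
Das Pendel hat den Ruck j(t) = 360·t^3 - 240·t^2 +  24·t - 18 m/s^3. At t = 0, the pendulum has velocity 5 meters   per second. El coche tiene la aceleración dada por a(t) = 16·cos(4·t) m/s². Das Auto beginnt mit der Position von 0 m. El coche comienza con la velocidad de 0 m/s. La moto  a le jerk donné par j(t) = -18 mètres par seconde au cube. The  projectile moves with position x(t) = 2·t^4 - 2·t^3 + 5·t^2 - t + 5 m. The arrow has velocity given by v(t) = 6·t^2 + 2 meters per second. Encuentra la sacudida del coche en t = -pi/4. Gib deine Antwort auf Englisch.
We must differentiate our acceleration equation a(t) = 16·cos(4·t) 1 time. Taking d/dt of a(t), we find j(t) = -64·sin(4·t). We have jerk j(t) = -64·sin(4·t). Substituting t = -pi/4: j(-pi/4) = 0.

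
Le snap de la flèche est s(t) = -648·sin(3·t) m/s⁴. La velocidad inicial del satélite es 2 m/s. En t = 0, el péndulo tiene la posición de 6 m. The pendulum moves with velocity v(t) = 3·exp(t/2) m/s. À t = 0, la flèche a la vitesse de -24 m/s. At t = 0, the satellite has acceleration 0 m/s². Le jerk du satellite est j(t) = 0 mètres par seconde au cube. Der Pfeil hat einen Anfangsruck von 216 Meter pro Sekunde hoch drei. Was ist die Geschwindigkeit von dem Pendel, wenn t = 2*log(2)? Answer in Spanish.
De la ecuación de la velocidad v(t) = 3·exp(t/2), sustituimos t = 2*log(2) para obtener v = 6.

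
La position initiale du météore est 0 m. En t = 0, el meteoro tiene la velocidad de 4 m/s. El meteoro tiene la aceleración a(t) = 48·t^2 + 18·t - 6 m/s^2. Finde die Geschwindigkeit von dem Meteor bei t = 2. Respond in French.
Nous devons trouver l'intégrale de notre équation de l'accélération a(t) = 48·t^2 + 18·t - 6 1 fois. En intégrant l'accélération et en utilisant la condition initiale v(0) = 4, nous obtenons v(t) = 16·t^3 + 9·t^2 - 6·t + 4. Nous avons la vitesse v(t) = 16·t^3 + 9·t^2 - 6·t + 4. En substituant t = 2: v(2) = 156.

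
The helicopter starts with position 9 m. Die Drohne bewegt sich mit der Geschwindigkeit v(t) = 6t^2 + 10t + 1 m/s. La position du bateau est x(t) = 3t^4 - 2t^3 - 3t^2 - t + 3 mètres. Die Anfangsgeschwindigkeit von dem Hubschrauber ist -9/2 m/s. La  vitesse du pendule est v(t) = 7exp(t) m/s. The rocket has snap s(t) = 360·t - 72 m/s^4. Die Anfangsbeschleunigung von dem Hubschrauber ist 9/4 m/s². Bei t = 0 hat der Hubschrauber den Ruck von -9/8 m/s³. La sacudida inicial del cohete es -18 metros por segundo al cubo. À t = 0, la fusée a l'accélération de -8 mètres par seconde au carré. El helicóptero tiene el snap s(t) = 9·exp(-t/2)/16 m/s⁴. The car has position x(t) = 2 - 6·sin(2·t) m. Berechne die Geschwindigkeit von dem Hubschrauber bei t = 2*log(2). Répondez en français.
Pour résoudre ceci, nous devons prendre 3 primitives de notre équation du snap s(t) = 9·exp(-t/2)/16. La primitive du snap est le jerk. En utilisant j(0) = -9/8, nous obtenons j(t) = -9·exp(-t/2)/8. En intégrant le jerk et en utilisant la condition initiale a(0) = 9/4, nous obtenons a(t) = 9·exp(-t/2)/4. En intégrant l'accélération et en utilisant la condition initiale v(0) = -9/2, nous obtenons v(t) = -9·exp(-t/2)/2. Nous avons la vitesse v(t) = -9·exp(-t/2)/2. En substituant t = 2*log(2): v(2*log(2)) = -9/4.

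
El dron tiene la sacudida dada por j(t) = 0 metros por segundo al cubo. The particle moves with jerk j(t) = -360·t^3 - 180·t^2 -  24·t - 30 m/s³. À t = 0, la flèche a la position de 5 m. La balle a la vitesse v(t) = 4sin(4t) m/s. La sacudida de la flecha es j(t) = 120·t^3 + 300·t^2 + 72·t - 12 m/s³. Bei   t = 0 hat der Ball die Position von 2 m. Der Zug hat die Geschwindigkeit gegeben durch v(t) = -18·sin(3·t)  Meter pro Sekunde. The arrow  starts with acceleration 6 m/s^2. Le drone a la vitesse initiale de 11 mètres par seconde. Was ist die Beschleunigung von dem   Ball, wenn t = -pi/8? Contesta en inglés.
Starting from velocity v(t) = 4·sin(4·t), we take 1 derivative. Differentiating velocity, we get acceleration: a(t) = 16·cos(4·t). Using a(t) = 16·cos(4·t) and substituting t = -pi/8, we find a = 0.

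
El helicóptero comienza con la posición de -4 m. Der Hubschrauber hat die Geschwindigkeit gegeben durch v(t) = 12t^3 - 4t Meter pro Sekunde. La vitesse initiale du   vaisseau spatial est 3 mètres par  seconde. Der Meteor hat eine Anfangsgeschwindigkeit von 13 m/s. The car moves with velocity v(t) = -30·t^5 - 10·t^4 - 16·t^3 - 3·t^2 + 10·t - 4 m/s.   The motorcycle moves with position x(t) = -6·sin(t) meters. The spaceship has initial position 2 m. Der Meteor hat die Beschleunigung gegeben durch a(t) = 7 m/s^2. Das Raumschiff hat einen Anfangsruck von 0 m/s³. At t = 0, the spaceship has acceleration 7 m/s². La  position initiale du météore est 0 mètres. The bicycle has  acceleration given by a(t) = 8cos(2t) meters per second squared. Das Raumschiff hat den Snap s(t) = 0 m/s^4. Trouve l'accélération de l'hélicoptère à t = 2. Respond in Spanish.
Partiendo de la velocidad v(t) = 12·t^3 - 4·t, tomamos 1 derivada. Tomando d/dt de v(t), encontramos a(t) = 36·t^2 - 4. Usando a(t) = 36·t^2 - 4 y sustituyendo t = 2, encontramos a = 140.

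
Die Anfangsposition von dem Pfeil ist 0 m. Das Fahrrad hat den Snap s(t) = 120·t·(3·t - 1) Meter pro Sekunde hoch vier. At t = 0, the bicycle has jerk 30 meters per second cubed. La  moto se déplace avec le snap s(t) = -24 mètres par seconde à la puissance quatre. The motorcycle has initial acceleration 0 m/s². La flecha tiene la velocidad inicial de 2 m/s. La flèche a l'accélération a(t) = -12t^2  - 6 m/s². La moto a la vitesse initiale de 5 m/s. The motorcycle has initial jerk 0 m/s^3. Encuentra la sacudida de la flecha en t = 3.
Partiendo de la aceleración a(t) = -12·t^2 - 6, tomamos 1 derivada. La derivada de la aceleración da la sacudida: j(t) = -24·t. Tenemos la sacudida j(t) = -24·t. Sustituyendo t = 3: j(3) = -72.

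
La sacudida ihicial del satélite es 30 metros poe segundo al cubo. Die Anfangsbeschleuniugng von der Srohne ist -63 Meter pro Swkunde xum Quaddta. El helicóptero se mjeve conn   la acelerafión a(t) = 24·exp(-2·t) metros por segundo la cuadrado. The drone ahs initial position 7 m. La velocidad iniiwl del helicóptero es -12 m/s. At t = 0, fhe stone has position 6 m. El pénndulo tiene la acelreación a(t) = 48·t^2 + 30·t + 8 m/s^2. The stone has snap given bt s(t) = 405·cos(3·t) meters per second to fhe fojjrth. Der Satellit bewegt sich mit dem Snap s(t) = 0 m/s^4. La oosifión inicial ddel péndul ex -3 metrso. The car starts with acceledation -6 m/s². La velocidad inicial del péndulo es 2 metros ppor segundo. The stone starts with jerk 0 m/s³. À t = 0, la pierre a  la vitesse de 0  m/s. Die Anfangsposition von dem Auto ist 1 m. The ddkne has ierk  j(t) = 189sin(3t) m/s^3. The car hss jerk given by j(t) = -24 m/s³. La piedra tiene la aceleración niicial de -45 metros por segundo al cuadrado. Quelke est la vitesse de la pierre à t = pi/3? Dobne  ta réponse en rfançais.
Pour résoudre ceci, nous devons prendre 3 intégrales de notre équation du snap s(t) = 405·cos(3·t). En prenant ∫s(t)dt et en appliquant j(0) = 0, nous trouvons j(t) = 135·sin(3·t). L'intégrale du jerk est l'accélération. En utilisant a(0) = -45, nous obtenons a(t) = -45·cos(3·t). L'intégrale de l'accélération, avec v(0) = 0, donne la vitesse: v(t) = -15·sin(3·t). En utilisant v(t) = -15·sin(3·t) et en substituant t = pi/3, nous trouvons v = 0.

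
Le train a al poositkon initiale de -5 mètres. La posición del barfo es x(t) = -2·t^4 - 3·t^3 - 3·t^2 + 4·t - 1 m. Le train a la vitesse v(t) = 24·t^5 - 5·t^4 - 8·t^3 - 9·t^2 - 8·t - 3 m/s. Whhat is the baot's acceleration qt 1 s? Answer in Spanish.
Para resolver esto, necesitamos tomar 2 derivadas de nuestra ecuación de la posición x(t) = -2·t^4 - 3·t^3 - 3·t^2 + 4·t - 1. Tomando d/dt de x(t), encontramos v(t) = -8·t^3 - 9·t^2 - 6·t + 4. Derivando la velocidad, obtenemos la aceleración: a(t) = -24·t^2 - 18·t - 6. Usando a(t) = -24·t^2 - 18·t - 6 y sustituyendo t = 1, encontramos a = -48.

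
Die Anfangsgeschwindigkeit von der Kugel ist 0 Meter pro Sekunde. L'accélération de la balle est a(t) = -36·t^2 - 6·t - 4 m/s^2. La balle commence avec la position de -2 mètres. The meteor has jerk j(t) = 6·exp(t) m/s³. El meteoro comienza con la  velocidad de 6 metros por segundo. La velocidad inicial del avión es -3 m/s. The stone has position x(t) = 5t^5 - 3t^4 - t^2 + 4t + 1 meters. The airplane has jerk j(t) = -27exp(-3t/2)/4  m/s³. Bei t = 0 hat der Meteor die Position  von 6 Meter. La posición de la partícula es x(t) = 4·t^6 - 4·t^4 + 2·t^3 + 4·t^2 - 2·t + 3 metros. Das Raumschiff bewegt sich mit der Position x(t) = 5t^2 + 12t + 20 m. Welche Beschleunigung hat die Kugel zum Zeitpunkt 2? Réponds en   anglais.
We have acceleration a(t) = -36·t^2 - 6·t - 4. Substituting t = 2: a(2) = -160.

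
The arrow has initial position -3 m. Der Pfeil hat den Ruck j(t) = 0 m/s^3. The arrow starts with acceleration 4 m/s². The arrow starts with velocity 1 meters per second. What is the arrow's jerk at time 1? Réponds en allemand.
Mit j(t) = 0 und Einsetzen von t = 1, finden wir j = 0.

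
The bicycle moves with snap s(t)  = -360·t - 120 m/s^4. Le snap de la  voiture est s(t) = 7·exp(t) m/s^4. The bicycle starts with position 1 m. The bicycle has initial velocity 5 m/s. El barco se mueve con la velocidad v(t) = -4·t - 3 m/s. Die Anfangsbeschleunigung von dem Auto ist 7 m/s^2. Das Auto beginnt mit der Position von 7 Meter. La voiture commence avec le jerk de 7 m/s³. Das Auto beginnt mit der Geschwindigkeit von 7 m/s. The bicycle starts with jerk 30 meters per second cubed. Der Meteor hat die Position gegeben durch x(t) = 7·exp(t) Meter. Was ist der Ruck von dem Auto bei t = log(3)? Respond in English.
We need to integrate our snap equation s(t) = 7·exp(t) 1 time. The integral of snap, with j(0) = 7, gives jerk: j(t) = 7·exp(t). We have jerk j(t) = 7·exp(t). Substituting t = log(3): j(log(3)) = 21.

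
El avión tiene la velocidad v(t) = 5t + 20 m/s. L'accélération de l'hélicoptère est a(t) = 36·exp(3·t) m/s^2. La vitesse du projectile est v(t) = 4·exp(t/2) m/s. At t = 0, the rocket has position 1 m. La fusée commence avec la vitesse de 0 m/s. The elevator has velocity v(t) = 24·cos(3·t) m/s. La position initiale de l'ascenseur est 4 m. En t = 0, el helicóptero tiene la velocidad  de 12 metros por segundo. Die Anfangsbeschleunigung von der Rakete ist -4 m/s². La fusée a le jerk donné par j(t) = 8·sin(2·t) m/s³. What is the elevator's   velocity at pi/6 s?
From the given velocity equation v(t) = 24·cos(3·t), we substitute t = pi/6 to get v = 0.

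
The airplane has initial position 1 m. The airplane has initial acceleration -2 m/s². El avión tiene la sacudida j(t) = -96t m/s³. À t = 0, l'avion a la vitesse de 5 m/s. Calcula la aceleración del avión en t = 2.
Necesitamos integrar nuestra ecuación de la sacudida j(t) = -96·t 1 vez. La antiderivada de la sacudida, con a(0) = -2, da la aceleración: a(t) = -48·t^2 - 2. Tenemos la aceleración a(t) = -48·t^2 - 2. Sustituyendo t = 2: a(2) = -194.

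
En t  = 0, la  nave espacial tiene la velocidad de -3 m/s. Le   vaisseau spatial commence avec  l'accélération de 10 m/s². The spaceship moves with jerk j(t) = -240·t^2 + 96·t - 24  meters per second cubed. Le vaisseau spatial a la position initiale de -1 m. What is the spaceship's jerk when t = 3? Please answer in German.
Mit j(t) = -240·t^2 + 96·t - 24 und Einsetzen von t = 3, finden wir j = -1896.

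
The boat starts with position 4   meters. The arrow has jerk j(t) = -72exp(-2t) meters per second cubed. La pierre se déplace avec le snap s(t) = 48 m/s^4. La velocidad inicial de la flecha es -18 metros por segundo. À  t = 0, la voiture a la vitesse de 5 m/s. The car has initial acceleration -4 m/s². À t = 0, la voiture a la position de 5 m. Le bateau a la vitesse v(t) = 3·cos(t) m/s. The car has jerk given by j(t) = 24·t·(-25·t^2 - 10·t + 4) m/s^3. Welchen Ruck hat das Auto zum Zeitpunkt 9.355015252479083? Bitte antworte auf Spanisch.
De la ecuación de la sacudida j(t) = 24·t·(-25·t^2 - 10·t + 4), sustituimos t = 9.355015252479083 para obtener j = -511335.684059881.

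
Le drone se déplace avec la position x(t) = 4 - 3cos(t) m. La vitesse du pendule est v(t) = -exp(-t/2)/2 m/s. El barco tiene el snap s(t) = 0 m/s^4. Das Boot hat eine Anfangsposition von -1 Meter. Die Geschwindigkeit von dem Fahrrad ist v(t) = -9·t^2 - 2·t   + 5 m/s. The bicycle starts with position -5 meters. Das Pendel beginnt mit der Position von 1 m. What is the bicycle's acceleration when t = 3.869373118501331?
Starting from velocity v(t) = -9·t^2 - 2·t + 5, we take 1 derivative. Taking d/dt of v(t), we find a(t) = -18·t - 2. We have acceleration a(t) = -18·t - 2. Substituting t = 3.869373118501331: a(3.869373118501331) = -71.6487161330240.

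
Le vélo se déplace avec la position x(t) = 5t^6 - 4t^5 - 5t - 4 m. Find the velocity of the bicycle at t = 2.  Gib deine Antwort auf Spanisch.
Debemos derivar nuestra ecuación de la posición x(t) = 5·t^6 - 4·t^5 - 5·t - 4 1 vez. La derivada de la posición da la velocidad: v(t) = 30·t^5 - 20·t^4 - 5. De la ecuación de la velocidad v(t) = 30·t^5 - 20·t^4 - 5, sustituimos t = 2 para obtener v = 635.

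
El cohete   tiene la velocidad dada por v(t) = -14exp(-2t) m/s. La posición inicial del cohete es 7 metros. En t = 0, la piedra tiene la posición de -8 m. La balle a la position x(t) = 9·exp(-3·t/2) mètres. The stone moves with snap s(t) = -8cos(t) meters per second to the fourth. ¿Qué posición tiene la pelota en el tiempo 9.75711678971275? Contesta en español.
Tenemos la posición x(t) = 9·exp(-3·t/2). Sustituyendo t = 9.75711678971275: x(9.75711678971275) = 0.00000396323238335394.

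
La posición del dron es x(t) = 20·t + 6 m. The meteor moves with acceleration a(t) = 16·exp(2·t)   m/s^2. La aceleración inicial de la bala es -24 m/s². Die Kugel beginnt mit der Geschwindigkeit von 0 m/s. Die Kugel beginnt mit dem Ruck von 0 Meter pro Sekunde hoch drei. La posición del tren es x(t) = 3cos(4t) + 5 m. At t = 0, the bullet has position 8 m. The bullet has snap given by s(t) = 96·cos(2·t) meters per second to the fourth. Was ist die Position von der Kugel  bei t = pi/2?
Um dies zu lösen, müssen wir 4 Integrale unserer Gleichung für den Snap s(t) = 96·cos(2·t) finden. Durch Integration von dem Snap und Verwendung der Anfangsbedingung j(0) = 0, erhalten wir j(t) = 48·sin(2·t). Mit ∫j(t)dt und Anwendung von a(0) = -24, finden wir a(t) = -24·cos(2·t). Die Stammfunktion von der Beschleunigung ist die Geschwindigkeit. Mit v(0) = 0 erhalten wir v(t) = -12·sin(2·t). Das Integral von der Geschwindigkeit ist die Position. Mit x(0) = 8 erhalten wir x(t) = 6·cos(2·t) + 2. Mit x(t) = 6·cos(2·t) + 2 und Einsetzen von t = pi/2, finden wir x = -4.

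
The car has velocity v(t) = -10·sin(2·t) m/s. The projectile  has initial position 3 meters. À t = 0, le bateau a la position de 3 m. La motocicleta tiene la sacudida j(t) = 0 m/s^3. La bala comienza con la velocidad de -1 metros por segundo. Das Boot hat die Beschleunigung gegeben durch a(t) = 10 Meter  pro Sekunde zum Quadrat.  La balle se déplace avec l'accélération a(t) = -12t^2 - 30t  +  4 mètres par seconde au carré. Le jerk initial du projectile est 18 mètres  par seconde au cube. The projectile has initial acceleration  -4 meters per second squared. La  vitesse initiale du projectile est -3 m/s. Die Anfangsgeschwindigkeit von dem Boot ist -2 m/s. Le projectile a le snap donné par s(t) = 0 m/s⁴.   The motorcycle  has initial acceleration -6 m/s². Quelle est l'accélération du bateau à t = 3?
De l'équation de l'accélération a(t) = 10, nous substituons t = 3 pour obtenir a = 10.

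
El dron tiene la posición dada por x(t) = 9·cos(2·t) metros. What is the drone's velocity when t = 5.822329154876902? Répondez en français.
Pour résoudre ceci, nous devons prendre 1 dérivée de notre équation de la position x(t) = 9·cos(2·t). En prenant d/dt de x(t), nous trouvons v(t) = -18·sin(2·t). Nous avons la vitesse v(t) = -18·sin(2·t). En substituant t = 5.822329154876902: v(5.822329154876902) = 14.3394804328888.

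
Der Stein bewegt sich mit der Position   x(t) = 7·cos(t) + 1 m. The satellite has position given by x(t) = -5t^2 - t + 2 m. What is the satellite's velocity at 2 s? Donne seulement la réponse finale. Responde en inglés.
v(2) = -21.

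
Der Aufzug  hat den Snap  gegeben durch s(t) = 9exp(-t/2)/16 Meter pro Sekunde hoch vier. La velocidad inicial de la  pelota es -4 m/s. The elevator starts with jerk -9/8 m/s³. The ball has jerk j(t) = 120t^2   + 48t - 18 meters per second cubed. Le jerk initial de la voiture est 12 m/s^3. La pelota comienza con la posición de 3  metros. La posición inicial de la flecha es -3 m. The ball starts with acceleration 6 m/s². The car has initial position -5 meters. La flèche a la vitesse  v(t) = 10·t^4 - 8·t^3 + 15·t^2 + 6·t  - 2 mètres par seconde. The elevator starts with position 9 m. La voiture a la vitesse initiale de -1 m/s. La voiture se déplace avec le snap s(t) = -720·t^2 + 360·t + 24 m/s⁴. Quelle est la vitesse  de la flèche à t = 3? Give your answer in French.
De l'équation de la vitesse v(t) = 10·t^4 - 8·t^3 + 15·t^2 + 6·t - 2, nous substituons t = 3 pour obtenir v = 745.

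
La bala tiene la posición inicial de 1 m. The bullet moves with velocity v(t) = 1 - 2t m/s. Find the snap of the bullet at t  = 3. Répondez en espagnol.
Debemos derivar nuestra ecuación de la velocidad v(t) = 1 - 2·t 3 veces. Tomando d/dt de v(t), encontramos a(t) = -2. Derivando la aceleración, obtenemos la sacudida: j(t) = 0. Derivando la sacudida, obtenemos el snap: s(t) = 0. Tenemos el snap s(t) = 0. Sustituyendo t = 3: s(3) = 0.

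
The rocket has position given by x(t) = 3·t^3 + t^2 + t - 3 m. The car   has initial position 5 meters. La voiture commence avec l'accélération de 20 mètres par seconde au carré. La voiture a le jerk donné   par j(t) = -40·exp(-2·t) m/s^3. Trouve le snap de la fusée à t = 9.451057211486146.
Nous devons dériver notre équation de la position x(t) = 3·t^3 + t^2 + t - 3 4 fois. En dérivant la position, nous obtenons la vitesse: v(t) = 9·t^2 + 2·t + 1. En dérivant la vitesse, nous obtenons l'accélération: a(t) = 18·t + 2. En prenant d/dt de a(t), nous trouvons j(t) = 18. En prenant d/dt de j(t), nous trouvons s(t) = 0. Nous avons le snap s(t) = 0. En substituant t = 9.451057211486146: s(9.451057211486146) = 0.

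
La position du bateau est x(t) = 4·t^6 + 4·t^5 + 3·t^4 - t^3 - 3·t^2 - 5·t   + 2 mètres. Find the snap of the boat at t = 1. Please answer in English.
We must differentiate our position equation x(t) = 4·t^6 + 4·t^5 + 3·t^4 - t^3 - 3·t^2 - 5·t + 2 4 times. Differentiating position, we get velocity: v(t) = 24·t^5 + 20·t^4 + 12·t^3 - 3·t^2 - 6·t - 5. Taking d/dt of v(t), we find a(t) = 120·t^4 + 80·t^3 + 36·t^2 - 6·t - 6. Taking d/dt of a(t), we find j(t) = 480·t^3 + 240·t^2 + 72·t - 6. The derivative of jerk gives snap: s(t) = 1440·t^2 + 480·t + 72. From the given snap equation s(t) = 1440·t^2 + 480·t + 72, we substitute t = 1 to get s = 1992.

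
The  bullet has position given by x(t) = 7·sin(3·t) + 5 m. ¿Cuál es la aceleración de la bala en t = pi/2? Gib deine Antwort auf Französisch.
Nous devons dériver notre équation de la position x(t) = 7·sin(3·t) + 5 2 fois. La dérivée de la position donne la vitesse: v(t) = 21·cos(3·t). En dérivant la vitesse, nous obtenons l'accélération: a(t) = -63·sin(3·t). Nous avons l'accélération a(t) = -63·sin(3·t). En substituant t = pi/2: a(pi/2) = 63.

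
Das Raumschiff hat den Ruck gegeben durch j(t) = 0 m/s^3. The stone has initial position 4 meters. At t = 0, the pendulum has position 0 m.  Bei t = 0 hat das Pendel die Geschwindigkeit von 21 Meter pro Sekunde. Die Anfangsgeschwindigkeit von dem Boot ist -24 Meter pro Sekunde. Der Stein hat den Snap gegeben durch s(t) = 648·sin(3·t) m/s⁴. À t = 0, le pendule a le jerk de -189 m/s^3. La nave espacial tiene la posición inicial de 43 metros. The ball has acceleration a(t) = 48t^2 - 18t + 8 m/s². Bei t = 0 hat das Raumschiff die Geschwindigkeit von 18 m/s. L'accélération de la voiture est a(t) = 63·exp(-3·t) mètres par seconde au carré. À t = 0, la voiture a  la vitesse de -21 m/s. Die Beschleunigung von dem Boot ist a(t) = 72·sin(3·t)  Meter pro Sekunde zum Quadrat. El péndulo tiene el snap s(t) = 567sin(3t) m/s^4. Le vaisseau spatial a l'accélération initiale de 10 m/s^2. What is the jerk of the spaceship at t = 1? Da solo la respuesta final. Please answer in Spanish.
En t = 1, j = 0.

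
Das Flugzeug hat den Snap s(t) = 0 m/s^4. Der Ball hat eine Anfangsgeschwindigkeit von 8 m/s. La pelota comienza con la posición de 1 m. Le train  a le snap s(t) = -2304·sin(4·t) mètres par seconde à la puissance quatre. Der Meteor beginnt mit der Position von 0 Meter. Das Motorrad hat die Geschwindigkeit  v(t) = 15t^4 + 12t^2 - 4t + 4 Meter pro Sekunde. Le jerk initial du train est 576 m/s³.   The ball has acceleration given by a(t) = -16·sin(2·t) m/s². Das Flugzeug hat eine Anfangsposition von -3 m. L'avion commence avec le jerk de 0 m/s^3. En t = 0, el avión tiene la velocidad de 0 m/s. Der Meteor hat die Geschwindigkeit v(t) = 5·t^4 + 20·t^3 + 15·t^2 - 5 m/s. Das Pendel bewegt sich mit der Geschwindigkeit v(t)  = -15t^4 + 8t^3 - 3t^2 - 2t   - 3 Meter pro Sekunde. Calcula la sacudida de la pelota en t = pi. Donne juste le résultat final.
La sacudida en t = pi es j = -32.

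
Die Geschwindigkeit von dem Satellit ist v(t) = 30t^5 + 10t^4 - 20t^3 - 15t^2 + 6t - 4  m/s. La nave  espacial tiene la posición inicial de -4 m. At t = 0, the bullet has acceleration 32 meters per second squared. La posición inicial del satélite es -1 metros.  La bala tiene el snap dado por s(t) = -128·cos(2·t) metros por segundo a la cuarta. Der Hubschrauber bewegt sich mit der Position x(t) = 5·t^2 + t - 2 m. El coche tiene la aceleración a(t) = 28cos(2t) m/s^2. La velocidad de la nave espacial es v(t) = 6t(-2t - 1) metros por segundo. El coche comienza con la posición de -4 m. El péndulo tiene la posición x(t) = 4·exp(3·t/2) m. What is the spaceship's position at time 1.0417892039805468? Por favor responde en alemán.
Um dies zu lösen, müssen wir 1 Stammfunktion unserer Gleichung für die Geschwindigkeit v(t) = 6·t·(-2·t - 1) finden. Durch Integration von der Geschwindigkeit und Verwendung der Anfangsbedingung x(0) = -4, erhalten wir x(t) = -4·t^3 - 3·t^2 - 4. Wir haben die Position x(t) = -4·t^3 - 3·t^2 - 4. Durch Einsetzen von t = 1.0417892039805468: x(1.0417892039805468) = -11.7786926474174.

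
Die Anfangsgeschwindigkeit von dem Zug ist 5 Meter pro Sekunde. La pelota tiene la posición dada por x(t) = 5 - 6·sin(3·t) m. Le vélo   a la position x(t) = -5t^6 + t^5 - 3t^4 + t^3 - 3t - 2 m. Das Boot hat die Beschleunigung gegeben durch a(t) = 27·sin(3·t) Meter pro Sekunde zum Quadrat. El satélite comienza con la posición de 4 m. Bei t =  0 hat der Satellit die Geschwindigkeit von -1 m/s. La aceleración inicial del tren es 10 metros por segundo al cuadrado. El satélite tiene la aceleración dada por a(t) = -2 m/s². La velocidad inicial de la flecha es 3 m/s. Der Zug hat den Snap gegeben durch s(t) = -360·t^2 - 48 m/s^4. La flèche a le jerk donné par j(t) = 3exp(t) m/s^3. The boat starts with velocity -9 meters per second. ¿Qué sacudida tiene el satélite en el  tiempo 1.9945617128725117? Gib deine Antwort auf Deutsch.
Um dies zu lösen, müssen wir 1 Ableitung unserer Gleichung für die Beschleunigung a(t) = -2 nehmen. Durch Ableiten von der Beschleunigung erhalten wir den Ruck: j(t) = 0. Aus der Gleichung für den Ruck j(t) = 0, setzen wir t = 1.9945617128725117 ein und erhalten j = 0.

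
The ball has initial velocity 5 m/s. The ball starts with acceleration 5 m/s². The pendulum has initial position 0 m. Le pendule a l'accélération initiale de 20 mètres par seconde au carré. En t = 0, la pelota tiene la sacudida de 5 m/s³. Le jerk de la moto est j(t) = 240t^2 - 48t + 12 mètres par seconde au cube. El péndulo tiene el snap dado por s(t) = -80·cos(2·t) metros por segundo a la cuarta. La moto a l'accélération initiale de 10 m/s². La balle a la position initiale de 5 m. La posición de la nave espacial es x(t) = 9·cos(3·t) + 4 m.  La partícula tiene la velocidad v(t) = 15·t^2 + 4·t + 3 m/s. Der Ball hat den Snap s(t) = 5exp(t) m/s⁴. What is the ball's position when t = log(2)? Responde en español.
Necesitamos integrar nuestra ecuación del snap s(t) = 5·exp(t) 4 veces. La integral del snap es la sacudida. Usando j(0) = 5, obtenemos j(t) = 5·exp(t). La integral de la sacudida, con a(0) = 5, da la aceleración: a(t) = 5·exp(t). Tomando ∫a(t)dt y aplicando v(0) = 5, encontramos v(t) = 5·exp(t). La antiderivada de la velocidad, con x(0) = 5, da la posición: x(t) = 5·exp(t). Tenemos la posición x(t) = 5·exp(t). Sustituyendo t = log(2): x(log(2)) = 10.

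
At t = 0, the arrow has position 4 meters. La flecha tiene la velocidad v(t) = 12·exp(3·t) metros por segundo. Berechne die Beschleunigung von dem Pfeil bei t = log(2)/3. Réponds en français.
Nous devons dériver notre équation de la vitesse v(t) = 12·exp(3·t) 1 fois. La dérivée de la vitesse donne l'accélération: a(t) = 36·exp(3·t). En utilisant a(t) = 36·exp(3·t) et en substituant t = log(2)/3, nous trouvons a = 72.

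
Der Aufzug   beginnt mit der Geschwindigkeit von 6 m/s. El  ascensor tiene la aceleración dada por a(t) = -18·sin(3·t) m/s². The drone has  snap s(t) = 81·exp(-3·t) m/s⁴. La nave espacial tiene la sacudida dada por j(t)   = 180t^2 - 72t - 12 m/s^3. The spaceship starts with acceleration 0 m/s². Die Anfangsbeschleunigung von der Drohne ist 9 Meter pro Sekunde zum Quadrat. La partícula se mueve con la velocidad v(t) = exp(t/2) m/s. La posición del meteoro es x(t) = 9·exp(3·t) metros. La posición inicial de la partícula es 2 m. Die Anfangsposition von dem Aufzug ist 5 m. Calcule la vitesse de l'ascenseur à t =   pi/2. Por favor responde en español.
Debemos encontrar la antiderivada de nuestra ecuación de la aceleración a(t) = -18·sin(3·t) 1 vez. Integrando la aceleración y usando la condición inicial v(0) = 6, obtenemos v(t) = 6·cos(3·t). Tenemos la velocidad v(t) = 6·cos(3·t). Sustituyendo t = pi/2: v(pi/2) = 0.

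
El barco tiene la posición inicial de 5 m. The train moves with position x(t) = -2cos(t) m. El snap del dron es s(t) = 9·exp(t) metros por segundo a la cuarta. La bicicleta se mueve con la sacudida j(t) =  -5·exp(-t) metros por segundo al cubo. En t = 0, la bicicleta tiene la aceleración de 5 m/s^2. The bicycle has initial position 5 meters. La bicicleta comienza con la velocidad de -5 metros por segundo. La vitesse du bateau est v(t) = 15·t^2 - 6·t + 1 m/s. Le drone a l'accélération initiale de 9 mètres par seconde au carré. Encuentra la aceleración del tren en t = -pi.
Debemos derivar nuestra ecuación de la posición x(t) = -2·cos(t) 2 veces. La derivada de la posición da la velocidad: v(t) = 2·sin(t). Derivando la velocidad, obtenemos la aceleración: a(t) = 2·cos(t). De la ecuación de la aceleración a(t) = 2·cos(t), sustituimos t = -pi para obtener a = -2.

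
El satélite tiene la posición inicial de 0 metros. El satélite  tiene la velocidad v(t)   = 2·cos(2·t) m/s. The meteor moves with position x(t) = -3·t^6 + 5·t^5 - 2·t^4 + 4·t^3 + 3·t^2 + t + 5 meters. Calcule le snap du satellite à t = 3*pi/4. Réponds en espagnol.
Debemos derivar nuestra ecuación de la velocidad v(t) = 2·cos(2·t) 3 veces. Tomando d/dt de v(t), encontramos a(t) = -4·sin(2·t). Tomando d/dt de a(t), encontramos j(t) = -8·cos(2·t). La derivada de la sacudida da el snap: s(t) = 16·sin(2·t). Usando s(t) = 16·sin(2·t) y sustituyendo t = 3*pi/4, encontramos s = -16.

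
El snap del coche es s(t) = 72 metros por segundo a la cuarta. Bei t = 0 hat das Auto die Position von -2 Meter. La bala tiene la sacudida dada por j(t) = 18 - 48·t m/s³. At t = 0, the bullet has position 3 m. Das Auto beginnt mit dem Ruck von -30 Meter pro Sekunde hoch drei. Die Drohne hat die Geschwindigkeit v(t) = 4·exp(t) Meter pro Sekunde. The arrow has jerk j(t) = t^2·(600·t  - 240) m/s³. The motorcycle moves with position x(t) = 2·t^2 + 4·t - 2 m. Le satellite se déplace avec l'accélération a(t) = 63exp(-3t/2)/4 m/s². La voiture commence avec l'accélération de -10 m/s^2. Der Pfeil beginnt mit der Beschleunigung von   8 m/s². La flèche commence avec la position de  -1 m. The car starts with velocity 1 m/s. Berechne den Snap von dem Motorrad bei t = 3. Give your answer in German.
Ausgehend von der Position x(t) = 2·t^2 + 4·t - 2, nehmen wir 4 Ableitungen. Die Ableitung von der Position ergibt die Geschwindigkeit: v(t) = 4·t + 4. Mit d/dt von v(t) finden wir a(t) = 4. Die Ableitung von der Beschleunigung ergibt den Ruck: j(t) = 0. Die Ableitung von dem Ruck ergibt den Snap: s(t) = 0. Wir haben den Snap s(t) = 0. Durch Einsetzen von t = 3: s(3) = 0.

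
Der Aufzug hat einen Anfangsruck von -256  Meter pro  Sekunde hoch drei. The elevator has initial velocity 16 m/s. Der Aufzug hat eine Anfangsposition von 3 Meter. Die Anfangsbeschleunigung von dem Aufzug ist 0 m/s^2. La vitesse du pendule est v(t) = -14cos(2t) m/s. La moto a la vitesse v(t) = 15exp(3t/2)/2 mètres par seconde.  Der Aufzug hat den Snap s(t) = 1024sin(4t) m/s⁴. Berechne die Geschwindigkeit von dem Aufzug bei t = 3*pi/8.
Ausgehend von dem Snap s(t) = 1024·sin(4·t), nehmen wir 3 Integrale. Die Stammfunktion von dem Snap, mit j(0) = -256, ergibt den Ruck: j(t) = -256·cos(4·t). Durch Integration von dem Ruck und Verwendung der Anfangsbedingung a(0) = 0, erhalten wir a(t) = -64·sin(4·t). Mit ∫a(t)dt und Anwendung von v(0) = 16, finden wir v(t) = 16·cos(4·t). Mit v(t) = 16·cos(4·t) und Einsetzen von t = 3*pi/8, finden wir v = 0.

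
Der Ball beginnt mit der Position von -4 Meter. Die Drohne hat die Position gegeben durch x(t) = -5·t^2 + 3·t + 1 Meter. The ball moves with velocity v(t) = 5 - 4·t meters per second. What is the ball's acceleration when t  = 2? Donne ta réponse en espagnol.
Partiendo de la velocidad v(t) = 5 - 4·t, tomamos 1 derivada. La derivada de la velocidad da la aceleración: a(t) = -4. Usando a(t) = -4 y sustituyendo t = 2, encontramos a = -4.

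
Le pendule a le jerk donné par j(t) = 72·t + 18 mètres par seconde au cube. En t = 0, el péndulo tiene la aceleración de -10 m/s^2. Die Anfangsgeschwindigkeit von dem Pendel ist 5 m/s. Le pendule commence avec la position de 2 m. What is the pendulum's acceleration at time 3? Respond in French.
Pour résoudre ceci, nous devons prendre 1 intégrale de notre équation du jerk j(t) = 72·t + 18. La primitive du jerk, avec a(0) = -10, donne l'accélération: a(t) = 36·t^2 + 18·t - 10. De l'équation de l'accélération a(t) = 36·t^2 + 18·t - 10, nous substituons t = 3 pour obtenir a = 368.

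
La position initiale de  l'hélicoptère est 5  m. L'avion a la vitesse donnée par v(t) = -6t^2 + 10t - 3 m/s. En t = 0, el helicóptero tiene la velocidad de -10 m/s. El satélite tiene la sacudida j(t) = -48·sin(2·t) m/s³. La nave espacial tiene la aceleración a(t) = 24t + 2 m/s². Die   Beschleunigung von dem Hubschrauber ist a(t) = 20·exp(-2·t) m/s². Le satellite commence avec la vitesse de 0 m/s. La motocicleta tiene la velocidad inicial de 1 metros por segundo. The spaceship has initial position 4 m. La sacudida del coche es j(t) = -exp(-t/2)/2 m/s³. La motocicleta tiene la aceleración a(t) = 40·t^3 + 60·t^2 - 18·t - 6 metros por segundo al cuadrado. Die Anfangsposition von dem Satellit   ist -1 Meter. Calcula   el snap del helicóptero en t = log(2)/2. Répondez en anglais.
Starting from acceleration a(t) = 20·exp(-2·t), we take 2 derivatives. Taking d/dt of a(t), we find j(t) = -40·exp(-2·t). Taking d/dt of j(t), we find s(t) = 80·exp(-2·t). Using s(t) = 80·exp(-2·t) and substituting t = log(2)/2, we find s = 40.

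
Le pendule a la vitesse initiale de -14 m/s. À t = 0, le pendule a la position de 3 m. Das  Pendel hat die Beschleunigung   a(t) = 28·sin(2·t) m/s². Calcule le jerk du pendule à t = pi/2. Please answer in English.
We must differentiate our acceleration equation a(t) = 28·sin(2·t) 1 time. Differentiating acceleration, we get jerk: j(t) = 56·cos(2·t). Using j(t) = 56·cos(2·t) and substituting t = pi/2, we find j = -56.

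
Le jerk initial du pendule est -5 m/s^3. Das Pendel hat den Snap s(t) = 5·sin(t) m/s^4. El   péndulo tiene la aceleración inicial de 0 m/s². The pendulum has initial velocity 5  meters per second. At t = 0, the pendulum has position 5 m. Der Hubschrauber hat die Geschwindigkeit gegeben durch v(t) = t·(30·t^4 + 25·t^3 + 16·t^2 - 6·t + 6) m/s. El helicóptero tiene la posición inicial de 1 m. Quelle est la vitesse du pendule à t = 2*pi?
Nous devons intégrer notre équation du snap s(t) = 5·sin(t) 3 fois. L'intégrale du snap est le jerk. En utilisant j(0) = -5, nous obtenons j(t) = -5·cos(t). L'intégrale du jerk est l'accélération. En utilisant a(0) = 0, nous obtenons a(t) = -5·sin(t). La primitive de l'accélération, avec v(0) = 5, donne la vitesse: v(t) = 5·cos(t). Nous avons la vitesse v(t) = 5·cos(t). En substituant t = 2*pi: v(2*pi) = 5.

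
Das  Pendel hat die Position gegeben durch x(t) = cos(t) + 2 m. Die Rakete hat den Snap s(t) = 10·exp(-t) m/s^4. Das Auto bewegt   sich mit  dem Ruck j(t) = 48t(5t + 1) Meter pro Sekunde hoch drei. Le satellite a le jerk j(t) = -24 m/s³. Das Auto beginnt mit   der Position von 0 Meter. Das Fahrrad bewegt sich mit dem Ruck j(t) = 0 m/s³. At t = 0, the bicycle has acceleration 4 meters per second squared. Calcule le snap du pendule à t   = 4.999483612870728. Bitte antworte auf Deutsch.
Um dies zu lösen, müssen wir 4 Ableitungen unserer Gleichung für die Position x(t) = cos(t) + 2 nehmen. Durch Ableiten von der Position erhalten wir die Geschwindigkeit: v(t) = -sin(t). Mit d/dt von v(t) finden wir a(t) = -cos(t). Die Ableitung von der Beschleunigung ergibt den Ruck: j(t) = sin(t). Durch Ableiten von dem Ruck erhalten wir den Snap: s(t) = cos(t). Mit s(t) = cos(t) und Einsetzen von t = 4.999483612870728, finden wir s = 0.283166971511787.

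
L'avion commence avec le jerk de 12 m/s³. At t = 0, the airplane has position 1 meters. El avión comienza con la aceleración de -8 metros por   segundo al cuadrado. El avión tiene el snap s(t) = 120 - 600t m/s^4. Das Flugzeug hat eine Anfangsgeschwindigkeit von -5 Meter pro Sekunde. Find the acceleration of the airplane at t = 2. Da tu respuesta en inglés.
To find the answer, we compute 2 integrals of s(t) = 120 - 600·t. The antiderivative of snap, with j(0) = 12, gives jerk: j(t) = -300·t^2 + 120·t + 12. The integral of jerk is acceleration. Using a(0) = -8, we get a(t) = -100·t^3 + 60·t^2 + 12·t - 8. Using a(t) = -100·t^3 + 60·t^2 + 12·t - 8 and substituting t = 2, we find a = -544.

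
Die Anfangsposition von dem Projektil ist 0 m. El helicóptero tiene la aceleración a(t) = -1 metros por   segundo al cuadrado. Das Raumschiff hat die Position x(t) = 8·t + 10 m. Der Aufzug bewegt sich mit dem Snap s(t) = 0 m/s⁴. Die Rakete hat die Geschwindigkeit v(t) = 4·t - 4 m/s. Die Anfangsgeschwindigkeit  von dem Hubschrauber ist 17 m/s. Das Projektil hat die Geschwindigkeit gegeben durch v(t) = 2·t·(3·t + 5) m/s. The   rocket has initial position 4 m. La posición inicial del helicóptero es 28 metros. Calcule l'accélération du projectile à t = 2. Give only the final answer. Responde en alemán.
Bei t = 2, a = 34.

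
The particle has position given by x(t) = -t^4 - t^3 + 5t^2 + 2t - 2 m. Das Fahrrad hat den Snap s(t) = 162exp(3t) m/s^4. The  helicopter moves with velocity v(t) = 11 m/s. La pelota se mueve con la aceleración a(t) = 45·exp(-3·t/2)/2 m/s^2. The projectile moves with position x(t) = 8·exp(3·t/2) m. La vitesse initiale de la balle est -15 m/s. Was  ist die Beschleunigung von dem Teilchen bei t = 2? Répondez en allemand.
Wir müssen unsere Gleichung für die Position x(t) = -t^4 - t^3 + 5·t^2 + 2·t - 2 2-mal ableiten. Die Ableitung von der Position ergibt die Geschwindigkeit: v(t) = -4·t^3 - 3·t^2 + 10·t + 2. Durch Ableiten von der Geschwindigkeit erhalten wir die Beschleunigung: a(t) = -12·t^2 - 6·t + 10. Wir haben die Beschleunigung a(t) = -12·t^2 - 6·t + 10. Durch Einsetzen von t = 2: a(2) = -50.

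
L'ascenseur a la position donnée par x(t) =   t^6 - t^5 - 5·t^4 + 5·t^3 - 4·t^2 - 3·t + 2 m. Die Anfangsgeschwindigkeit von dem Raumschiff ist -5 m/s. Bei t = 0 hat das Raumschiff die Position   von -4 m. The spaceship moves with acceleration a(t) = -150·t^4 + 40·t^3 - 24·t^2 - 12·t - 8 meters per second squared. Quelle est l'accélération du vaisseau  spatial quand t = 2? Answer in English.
We have acceleration a(t) = -150·t^4 + 40·t^3 - 24·t^2 - 12·t - 8. Substituting t = 2: a(2) = -2208.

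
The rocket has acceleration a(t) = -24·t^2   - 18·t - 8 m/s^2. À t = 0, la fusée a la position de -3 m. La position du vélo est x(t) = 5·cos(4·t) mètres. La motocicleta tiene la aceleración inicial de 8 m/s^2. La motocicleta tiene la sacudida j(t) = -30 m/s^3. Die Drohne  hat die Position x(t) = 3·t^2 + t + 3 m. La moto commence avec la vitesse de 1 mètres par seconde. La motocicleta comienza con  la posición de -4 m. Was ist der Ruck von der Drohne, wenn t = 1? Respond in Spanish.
Debemos derivar nuestra ecuación de la posición x(t) = 3·t^2 + t + 3 3 veces. La derivada de la posición da la velocidad: v(t) = 6·t + 1. Tomando d/dt de v(t), encontramos a(t) = 6. La derivada de la aceleración da la sacudida: j(t) = 0. Tenemos la sacudida j(t) = 0. Sustituyendo t = 1: j(1) = 0.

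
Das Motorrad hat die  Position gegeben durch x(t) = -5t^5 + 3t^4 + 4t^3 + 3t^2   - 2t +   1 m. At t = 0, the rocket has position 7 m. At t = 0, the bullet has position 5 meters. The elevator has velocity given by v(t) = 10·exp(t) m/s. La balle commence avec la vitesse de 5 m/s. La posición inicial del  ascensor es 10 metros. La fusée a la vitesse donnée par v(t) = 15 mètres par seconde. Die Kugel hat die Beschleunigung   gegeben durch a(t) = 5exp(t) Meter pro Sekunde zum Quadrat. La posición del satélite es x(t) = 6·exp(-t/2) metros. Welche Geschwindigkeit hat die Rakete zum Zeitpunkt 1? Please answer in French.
De l'équation de la vitesse v(t) = 15, nous substituons t = 1 pour obtenir v = 15.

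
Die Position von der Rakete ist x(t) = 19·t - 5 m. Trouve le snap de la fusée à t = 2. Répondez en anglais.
Starting from position x(t) = 19·t - 5, we take 4 derivatives. Differentiating position, we get velocity: v(t) = 19. The derivative of velocity gives acceleration: a(t) = 0. Differentiating acceleration, we get jerk: j(t) = 0. Taking d/dt of j(t), we find s(t) = 0. We have snap s(t) = 0. Substituting t = 2: s(2) = 0.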